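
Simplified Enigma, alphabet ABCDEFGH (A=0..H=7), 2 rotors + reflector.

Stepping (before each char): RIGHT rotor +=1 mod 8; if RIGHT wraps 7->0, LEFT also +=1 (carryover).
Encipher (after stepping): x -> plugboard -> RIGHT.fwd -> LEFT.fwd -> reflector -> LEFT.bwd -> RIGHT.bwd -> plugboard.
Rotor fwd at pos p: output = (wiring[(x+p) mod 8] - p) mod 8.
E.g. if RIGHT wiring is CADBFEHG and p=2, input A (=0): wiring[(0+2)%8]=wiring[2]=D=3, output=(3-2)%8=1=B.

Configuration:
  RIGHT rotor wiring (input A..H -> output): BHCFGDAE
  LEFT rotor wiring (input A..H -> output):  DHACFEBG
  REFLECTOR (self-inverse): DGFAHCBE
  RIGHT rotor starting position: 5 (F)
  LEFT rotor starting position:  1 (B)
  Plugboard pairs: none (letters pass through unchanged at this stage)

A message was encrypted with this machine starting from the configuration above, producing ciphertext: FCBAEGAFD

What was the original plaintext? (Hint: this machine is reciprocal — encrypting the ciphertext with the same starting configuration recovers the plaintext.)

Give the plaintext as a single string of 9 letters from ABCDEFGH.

Char 1 ('F'): step: R->6, L=1; F->plug->F->R->H->L->C->refl->F->L'->G->R'->B->plug->B
Char 2 ('C'): step: R->7, L=1; C->plug->C->R->A->L->G->refl->B->L'->C->R'->B->plug->B
Char 3 ('B'): step: R->0, L->2 (L advanced); B->plug->B->R->H->L->F->refl->C->L'->D->R'->F->plug->F
Char 4 ('A'): step: R->1, L=2; A->plug->A->R->G->L->B->refl->G->L'->A->R'->H->plug->H
Char 5 ('E'): step: R->2, L=2; E->plug->E->R->G->L->B->refl->G->L'->A->R'->A->plug->A
Char 6 ('G'): step: R->3, L=2; G->plug->G->R->E->L->H->refl->E->L'->F->R'->D->plug->D
Char 7 ('A'): step: R->4, L=2; A->plug->A->R->C->L->D->refl->A->L'->B->R'->H->plug->H
Char 8 ('F'): step: R->5, L=2; F->plug->F->R->F->L->E->refl->H->L'->E->R'->D->plug->D
Char 9 ('D'): step: R->6, L=2; D->plug->D->R->B->L->A->refl->D->L'->C->R'->A->plug->A

Answer: BBFHADHDA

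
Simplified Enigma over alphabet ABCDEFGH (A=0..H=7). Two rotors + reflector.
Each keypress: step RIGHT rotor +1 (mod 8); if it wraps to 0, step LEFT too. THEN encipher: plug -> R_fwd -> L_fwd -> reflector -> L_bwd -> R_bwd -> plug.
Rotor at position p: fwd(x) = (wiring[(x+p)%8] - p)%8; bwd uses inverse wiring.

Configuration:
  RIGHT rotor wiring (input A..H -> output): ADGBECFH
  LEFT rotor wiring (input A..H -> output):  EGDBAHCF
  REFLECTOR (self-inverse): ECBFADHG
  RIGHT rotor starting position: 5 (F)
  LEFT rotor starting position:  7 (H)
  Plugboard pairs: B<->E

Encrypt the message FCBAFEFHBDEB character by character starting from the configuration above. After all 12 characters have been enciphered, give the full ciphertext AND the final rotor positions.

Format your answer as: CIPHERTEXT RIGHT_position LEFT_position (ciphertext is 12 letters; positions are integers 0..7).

Answer: GFAHHFGCHBBE 1 1

Derivation:
Char 1 ('F'): step: R->6, L=7; F->plug->F->R->D->L->E->refl->A->L'->G->R'->G->plug->G
Char 2 ('C'): step: R->7, L=7; C->plug->C->R->E->L->C->refl->B->L'->F->R'->F->plug->F
Char 3 ('B'): step: R->0, L->0 (L advanced); B->plug->E->R->E->L->A->refl->E->L'->A->R'->A->plug->A
Char 4 ('A'): step: R->1, L=0; A->plug->A->R->C->L->D->refl->F->L'->H->R'->H->plug->H
Char 5 ('F'): step: R->2, L=0; F->plug->F->R->F->L->H->refl->G->L'->B->R'->H->plug->H
Char 6 ('E'): step: R->3, L=0; E->plug->B->R->B->L->G->refl->H->L'->F->R'->F->plug->F
Char 7 ('F'): step: R->4, L=0; F->plug->F->R->H->L->F->refl->D->L'->C->R'->G->plug->G
Char 8 ('H'): step: R->5, L=0; H->plug->H->R->H->L->F->refl->D->L'->C->R'->C->plug->C
Char 9 ('B'): step: R->6, L=0; B->plug->E->R->A->L->E->refl->A->L'->E->R'->H->plug->H
Char 10 ('D'): step: R->7, L=0; D->plug->D->R->H->L->F->refl->D->L'->C->R'->E->plug->B
Char 11 ('E'): step: R->0, L->1 (L advanced); E->plug->B->R->D->L->H->refl->G->L'->E->R'->E->plug->B
Char 12 ('B'): step: R->1, L=1; B->plug->E->R->B->L->C->refl->B->L'->F->R'->B->plug->E
Final: ciphertext=GFAHHFGCHBBE, RIGHT=1, LEFT=1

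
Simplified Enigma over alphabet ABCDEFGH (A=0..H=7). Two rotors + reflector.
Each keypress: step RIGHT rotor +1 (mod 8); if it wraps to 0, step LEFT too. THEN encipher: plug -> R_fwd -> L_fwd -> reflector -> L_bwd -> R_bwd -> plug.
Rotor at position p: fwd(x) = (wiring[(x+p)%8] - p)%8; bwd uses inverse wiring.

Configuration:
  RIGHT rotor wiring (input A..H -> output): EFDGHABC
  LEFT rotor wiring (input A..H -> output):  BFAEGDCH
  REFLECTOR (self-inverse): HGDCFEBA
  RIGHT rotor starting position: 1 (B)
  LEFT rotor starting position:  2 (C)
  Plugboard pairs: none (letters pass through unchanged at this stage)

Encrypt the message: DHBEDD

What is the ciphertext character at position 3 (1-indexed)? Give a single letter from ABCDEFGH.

Char 1 ('D'): step: R->2, L=2; D->plug->D->R->G->L->H->refl->A->L'->E->R'->B->plug->B
Char 2 ('H'): step: R->3, L=2; H->plug->H->R->A->L->G->refl->B->L'->D->R'->A->plug->A
Char 3 ('B'): step: R->4, L=2; B->plug->B->R->E->L->A->refl->H->L'->G->R'->D->plug->D

D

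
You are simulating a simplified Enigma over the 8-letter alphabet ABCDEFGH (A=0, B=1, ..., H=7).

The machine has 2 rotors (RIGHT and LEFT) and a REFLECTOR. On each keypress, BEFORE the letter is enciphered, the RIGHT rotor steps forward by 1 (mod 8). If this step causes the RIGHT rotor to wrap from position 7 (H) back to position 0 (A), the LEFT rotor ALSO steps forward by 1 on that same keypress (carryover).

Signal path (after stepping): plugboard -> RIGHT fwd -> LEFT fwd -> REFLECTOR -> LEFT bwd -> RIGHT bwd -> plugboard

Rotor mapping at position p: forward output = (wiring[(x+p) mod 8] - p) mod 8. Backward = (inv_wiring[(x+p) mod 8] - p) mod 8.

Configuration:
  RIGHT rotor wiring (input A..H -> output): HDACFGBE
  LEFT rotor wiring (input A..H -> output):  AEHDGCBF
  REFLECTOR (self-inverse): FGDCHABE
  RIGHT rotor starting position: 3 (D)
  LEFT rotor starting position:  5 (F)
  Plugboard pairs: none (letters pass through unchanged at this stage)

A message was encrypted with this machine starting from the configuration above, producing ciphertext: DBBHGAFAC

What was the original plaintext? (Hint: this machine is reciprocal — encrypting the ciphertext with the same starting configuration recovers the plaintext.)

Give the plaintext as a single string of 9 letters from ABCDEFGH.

Char 1 ('D'): step: R->4, L=5; D->plug->D->R->A->L->F->refl->A->L'->C->R'->B->plug->B
Char 2 ('B'): step: R->5, L=5; B->plug->B->R->E->L->H->refl->E->L'->B->R'->A->plug->A
Char 3 ('B'): step: R->6, L=5; B->plug->B->R->G->L->G->refl->B->L'->H->R'->G->plug->G
Char 4 ('H'): step: R->7, L=5; H->plug->H->R->C->L->A->refl->F->L'->A->R'->B->plug->B
Char 5 ('G'): step: R->0, L->6 (L advanced); G->plug->G->R->B->L->H->refl->E->L'->H->R'->A->plug->A
Char 6 ('A'): step: R->1, L=6; A->plug->A->R->C->L->C->refl->D->L'->A->R'->F->plug->F
Char 7 ('F'): step: R->2, L=6; F->plug->F->R->C->L->C->refl->D->L'->A->R'->B->plug->B
Char 8 ('A'): step: R->3, L=6; A->plug->A->R->H->L->E->refl->H->L'->B->R'->E->plug->E
Char 9 ('C'): step: R->4, L=6; C->plug->C->R->F->L->F->refl->A->L'->G->R'->H->plug->H

Answer: BAGBAFBEH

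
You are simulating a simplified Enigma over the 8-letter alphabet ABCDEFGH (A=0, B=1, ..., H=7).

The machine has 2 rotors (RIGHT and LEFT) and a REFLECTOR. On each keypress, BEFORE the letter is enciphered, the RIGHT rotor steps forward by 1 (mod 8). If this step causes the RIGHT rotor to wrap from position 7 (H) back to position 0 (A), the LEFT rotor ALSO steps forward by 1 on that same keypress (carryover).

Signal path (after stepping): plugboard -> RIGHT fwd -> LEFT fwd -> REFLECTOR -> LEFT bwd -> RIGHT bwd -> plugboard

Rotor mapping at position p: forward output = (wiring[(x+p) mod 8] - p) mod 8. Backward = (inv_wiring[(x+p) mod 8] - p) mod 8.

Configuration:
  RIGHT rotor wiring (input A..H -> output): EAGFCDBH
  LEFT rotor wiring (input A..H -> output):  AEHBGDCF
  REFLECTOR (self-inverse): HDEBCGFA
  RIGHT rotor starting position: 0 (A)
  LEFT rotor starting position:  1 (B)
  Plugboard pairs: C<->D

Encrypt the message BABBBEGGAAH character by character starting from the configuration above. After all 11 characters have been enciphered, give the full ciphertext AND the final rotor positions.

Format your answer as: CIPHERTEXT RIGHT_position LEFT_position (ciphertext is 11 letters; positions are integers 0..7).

Char 1 ('B'): step: R->1, L=1; B->plug->B->R->F->L->B->refl->D->L'->A->R'->F->plug->F
Char 2 ('A'): step: R->2, L=1; A->plug->A->R->E->L->C->refl->E->L'->G->R'->H->plug->H
Char 3 ('B'): step: R->3, L=1; B->plug->B->R->H->L->H->refl->A->L'->C->R'->A->plug->A
Char 4 ('B'): step: R->4, L=1; B->plug->B->R->H->L->H->refl->A->L'->C->R'->G->plug->G
Char 5 ('B'): step: R->5, L=1; B->plug->B->R->E->L->C->refl->E->L'->G->R'->A->plug->A
Char 6 ('E'): step: R->6, L=1; E->plug->E->R->A->L->D->refl->B->L'->F->R'->H->plug->H
Char 7 ('G'): step: R->7, L=1; G->plug->G->R->E->L->C->refl->E->L'->G->R'->E->plug->E
Char 8 ('G'): step: R->0, L->2 (L advanced); G->plug->G->R->B->L->H->refl->A->L'->E->R'->A->plug->A
Char 9 ('A'): step: R->1, L=2; A->plug->A->R->H->L->C->refl->E->L'->C->R'->E->plug->E
Char 10 ('A'): step: R->2, L=2; A->plug->A->R->E->L->A->refl->H->L'->B->R'->D->plug->C
Char 11 ('H'): step: R->3, L=2; H->plug->H->R->D->L->B->refl->D->L'->F->R'->G->plug->G
Final: ciphertext=FHAGAHEAECG, RIGHT=3, LEFT=2

Answer: FHAGAHEAECG 3 2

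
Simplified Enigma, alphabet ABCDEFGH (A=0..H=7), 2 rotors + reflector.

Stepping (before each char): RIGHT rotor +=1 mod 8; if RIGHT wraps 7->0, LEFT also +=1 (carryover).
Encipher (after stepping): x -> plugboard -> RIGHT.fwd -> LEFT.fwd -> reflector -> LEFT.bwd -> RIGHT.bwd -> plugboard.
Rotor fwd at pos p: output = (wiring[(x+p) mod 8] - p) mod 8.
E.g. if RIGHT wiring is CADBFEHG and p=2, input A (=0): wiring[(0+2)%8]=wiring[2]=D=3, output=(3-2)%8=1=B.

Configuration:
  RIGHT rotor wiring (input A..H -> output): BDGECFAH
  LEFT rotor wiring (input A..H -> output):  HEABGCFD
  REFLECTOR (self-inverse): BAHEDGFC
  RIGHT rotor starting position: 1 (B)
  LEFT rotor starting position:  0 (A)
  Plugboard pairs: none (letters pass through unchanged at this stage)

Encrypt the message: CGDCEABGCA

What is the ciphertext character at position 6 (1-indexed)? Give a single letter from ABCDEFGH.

Char 1 ('C'): step: R->2, L=0; C->plug->C->R->A->L->H->refl->C->L'->F->R'->F->plug->F
Char 2 ('G'): step: R->3, L=0; G->plug->G->R->A->L->H->refl->C->L'->F->R'->D->plug->D
Char 3 ('D'): step: R->4, L=0; D->plug->D->R->D->L->B->refl->A->L'->C->R'->G->plug->G
Char 4 ('C'): step: R->5, L=0; C->plug->C->R->C->L->A->refl->B->L'->D->R'->B->plug->B
Char 5 ('E'): step: R->6, L=0; E->plug->E->R->A->L->H->refl->C->L'->F->R'->D->plug->D
Char 6 ('A'): step: R->7, L=0; A->plug->A->R->A->L->H->refl->C->L'->F->R'->E->plug->E

E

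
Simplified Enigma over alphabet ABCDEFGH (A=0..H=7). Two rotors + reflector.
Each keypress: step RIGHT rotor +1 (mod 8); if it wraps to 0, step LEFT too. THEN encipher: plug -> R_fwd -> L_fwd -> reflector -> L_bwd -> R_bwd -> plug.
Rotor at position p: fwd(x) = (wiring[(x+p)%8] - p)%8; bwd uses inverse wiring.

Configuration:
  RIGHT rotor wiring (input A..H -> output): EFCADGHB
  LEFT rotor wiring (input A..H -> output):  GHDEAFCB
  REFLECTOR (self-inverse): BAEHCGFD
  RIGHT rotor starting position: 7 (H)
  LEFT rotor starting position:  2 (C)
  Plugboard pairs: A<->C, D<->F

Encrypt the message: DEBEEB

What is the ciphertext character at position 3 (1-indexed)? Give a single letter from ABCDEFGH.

Char 1 ('D'): step: R->0, L->3 (L advanced); D->plug->F->R->G->L->E->refl->C->L'->C->R'->C->plug->A
Char 2 ('E'): step: R->1, L=3; E->plug->E->R->F->L->D->refl->H->L'->D->R'->H->plug->H
Char 3 ('B'): step: R->2, L=3; B->plug->B->R->G->L->E->refl->C->L'->C->R'->G->plug->G

G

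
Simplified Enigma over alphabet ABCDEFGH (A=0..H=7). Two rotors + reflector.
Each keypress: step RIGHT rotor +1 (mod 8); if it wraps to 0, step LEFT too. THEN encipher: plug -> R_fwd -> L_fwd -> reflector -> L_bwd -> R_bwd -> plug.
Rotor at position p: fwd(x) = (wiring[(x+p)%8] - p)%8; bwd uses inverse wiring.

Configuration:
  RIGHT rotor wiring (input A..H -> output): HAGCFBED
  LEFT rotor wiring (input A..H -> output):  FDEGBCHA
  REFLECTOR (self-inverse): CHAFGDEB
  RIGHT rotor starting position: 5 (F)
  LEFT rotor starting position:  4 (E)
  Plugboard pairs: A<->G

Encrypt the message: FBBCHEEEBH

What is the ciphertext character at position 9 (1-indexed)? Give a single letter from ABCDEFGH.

Char 1 ('F'): step: R->6, L=4; F->plug->F->R->E->L->B->refl->H->L'->F->R'->B->plug->B
Char 2 ('B'): step: R->7, L=4; B->plug->B->R->A->L->F->refl->D->L'->C->R'->G->plug->A
Char 3 ('B'): step: R->0, L->5 (L advanced); B->plug->B->R->A->L->F->refl->D->L'->C->R'->D->plug->D
Char 4 ('C'): step: R->1, L=5; C->plug->C->R->B->L->C->refl->A->L'->D->R'->F->plug->F
Char 5 ('H'): step: R->2, L=5; H->plug->H->R->G->L->B->refl->H->L'->F->R'->G->plug->A
Char 6 ('E'): step: R->3, L=5; E->plug->E->R->A->L->F->refl->D->L'->C->R'->B->plug->B
Char 7 ('E'): step: R->4, L=5; E->plug->E->R->D->L->A->refl->C->L'->B->R'->A->plug->G
Char 8 ('E'): step: R->5, L=5; E->plug->E->R->D->L->A->refl->C->L'->B->R'->F->plug->F
Char 9 ('B'): step: R->6, L=5; B->plug->B->R->F->L->H->refl->B->L'->G->R'->A->plug->G

G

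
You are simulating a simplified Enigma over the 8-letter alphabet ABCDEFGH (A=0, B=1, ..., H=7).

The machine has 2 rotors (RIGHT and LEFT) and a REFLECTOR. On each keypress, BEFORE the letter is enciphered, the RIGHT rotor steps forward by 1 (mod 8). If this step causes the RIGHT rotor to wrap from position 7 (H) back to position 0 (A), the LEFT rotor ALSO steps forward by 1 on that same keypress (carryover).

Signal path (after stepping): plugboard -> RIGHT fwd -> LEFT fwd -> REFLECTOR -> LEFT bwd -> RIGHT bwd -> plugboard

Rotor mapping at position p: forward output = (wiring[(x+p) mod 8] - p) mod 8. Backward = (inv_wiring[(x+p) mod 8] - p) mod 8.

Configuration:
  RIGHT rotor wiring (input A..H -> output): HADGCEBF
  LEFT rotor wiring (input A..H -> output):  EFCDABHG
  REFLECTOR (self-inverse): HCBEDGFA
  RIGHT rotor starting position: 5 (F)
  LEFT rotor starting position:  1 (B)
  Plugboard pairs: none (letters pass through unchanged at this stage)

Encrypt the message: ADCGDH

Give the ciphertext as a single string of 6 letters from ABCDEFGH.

Char 1 ('A'): step: R->6, L=1; A->plug->A->R->D->L->H->refl->A->L'->E->R'->G->plug->G
Char 2 ('D'): step: R->7, L=1; D->plug->D->R->E->L->A->refl->H->L'->D->R'->F->plug->F
Char 3 ('C'): step: R->0, L->2 (L advanced); C->plug->C->R->D->L->H->refl->A->L'->A->R'->B->plug->B
Char 4 ('G'): step: R->1, L=2; G->plug->G->R->E->L->F->refl->G->L'->C->R'->B->plug->B
Char 5 ('D'): step: R->2, L=2; D->plug->D->R->C->L->G->refl->F->L'->E->R'->B->plug->B
Char 6 ('H'): step: R->3, L=2; H->plug->H->R->A->L->A->refl->H->L'->D->R'->A->plug->A

Answer: GFBBBA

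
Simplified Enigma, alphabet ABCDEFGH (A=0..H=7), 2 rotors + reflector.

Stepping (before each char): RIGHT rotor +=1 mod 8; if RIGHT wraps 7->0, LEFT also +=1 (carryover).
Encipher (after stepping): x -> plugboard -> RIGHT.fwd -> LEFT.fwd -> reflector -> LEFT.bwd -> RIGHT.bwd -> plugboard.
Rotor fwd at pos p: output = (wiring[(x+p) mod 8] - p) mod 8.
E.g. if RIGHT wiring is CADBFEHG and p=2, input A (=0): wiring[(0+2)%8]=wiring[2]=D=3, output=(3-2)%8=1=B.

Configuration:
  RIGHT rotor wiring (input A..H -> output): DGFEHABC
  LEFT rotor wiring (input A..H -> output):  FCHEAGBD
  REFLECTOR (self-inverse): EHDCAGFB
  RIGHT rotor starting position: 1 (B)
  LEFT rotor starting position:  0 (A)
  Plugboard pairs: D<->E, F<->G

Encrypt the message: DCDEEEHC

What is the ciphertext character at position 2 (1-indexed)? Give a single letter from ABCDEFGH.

Char 1 ('D'): step: R->2, L=0; D->plug->E->R->H->L->D->refl->C->L'->B->R'->G->plug->F
Char 2 ('C'): step: R->3, L=0; C->plug->C->R->F->L->G->refl->F->L'->A->R'->F->plug->G

G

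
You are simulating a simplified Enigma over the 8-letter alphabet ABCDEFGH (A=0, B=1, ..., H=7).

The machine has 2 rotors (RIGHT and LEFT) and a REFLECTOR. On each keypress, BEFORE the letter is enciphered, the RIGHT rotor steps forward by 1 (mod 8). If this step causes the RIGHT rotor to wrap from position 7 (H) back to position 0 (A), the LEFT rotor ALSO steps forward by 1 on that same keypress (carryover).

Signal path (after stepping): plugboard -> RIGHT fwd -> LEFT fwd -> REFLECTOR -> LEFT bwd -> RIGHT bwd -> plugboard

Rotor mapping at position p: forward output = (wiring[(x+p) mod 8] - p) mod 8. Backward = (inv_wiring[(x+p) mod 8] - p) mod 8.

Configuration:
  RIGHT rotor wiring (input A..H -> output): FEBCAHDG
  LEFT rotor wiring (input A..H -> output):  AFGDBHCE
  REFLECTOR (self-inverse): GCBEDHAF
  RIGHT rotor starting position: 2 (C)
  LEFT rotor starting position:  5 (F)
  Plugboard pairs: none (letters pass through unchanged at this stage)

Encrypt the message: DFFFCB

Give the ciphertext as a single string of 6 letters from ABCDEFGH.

Answer: BGBDGC

Derivation:
Char 1 ('D'): step: R->3, L=5; D->plug->D->R->A->L->C->refl->B->L'->F->R'->B->plug->B
Char 2 ('F'): step: R->4, L=5; F->plug->F->R->A->L->C->refl->B->L'->F->R'->G->plug->G
Char 3 ('F'): step: R->5, L=5; F->plug->F->R->E->L->A->refl->G->L'->G->R'->B->plug->B
Char 4 ('F'): step: R->6, L=5; F->plug->F->R->E->L->A->refl->G->L'->G->R'->D->plug->D
Char 5 ('C'): step: R->7, L=5; C->plug->C->R->F->L->B->refl->C->L'->A->R'->G->plug->G
Char 6 ('B'): step: R->0, L->6 (L advanced); B->plug->B->R->E->L->A->refl->G->L'->B->R'->C->plug->C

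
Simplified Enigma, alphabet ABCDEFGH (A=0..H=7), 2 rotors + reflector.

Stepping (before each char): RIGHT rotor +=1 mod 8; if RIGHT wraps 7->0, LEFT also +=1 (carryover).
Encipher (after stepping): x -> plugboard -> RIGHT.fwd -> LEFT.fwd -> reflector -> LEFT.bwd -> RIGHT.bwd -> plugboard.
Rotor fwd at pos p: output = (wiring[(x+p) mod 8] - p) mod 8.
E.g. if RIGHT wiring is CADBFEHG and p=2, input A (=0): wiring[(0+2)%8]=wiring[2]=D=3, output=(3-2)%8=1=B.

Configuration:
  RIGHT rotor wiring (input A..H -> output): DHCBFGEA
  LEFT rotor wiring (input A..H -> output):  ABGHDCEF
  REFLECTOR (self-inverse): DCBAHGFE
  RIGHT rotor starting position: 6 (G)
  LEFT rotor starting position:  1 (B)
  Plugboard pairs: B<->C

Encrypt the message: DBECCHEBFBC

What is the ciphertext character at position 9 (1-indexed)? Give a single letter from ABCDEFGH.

Char 1 ('D'): step: R->7, L=1; D->plug->D->R->D->L->C->refl->B->L'->E->R'->B->plug->C
Char 2 ('B'): step: R->0, L->2 (L advanced); B->plug->C->R->C->L->B->refl->C->L'->E->R'->G->plug->G
Char 3 ('E'): step: R->1, L=2; E->plug->E->R->F->L->D->refl->A->L'->D->R'->F->plug->F
Char 4 ('C'): step: R->2, L=2; C->plug->B->R->H->L->H->refl->E->L'->A->R'->A->plug->A
Char 5 ('C'): step: R->3, L=2; C->plug->B->R->C->L->B->refl->C->L'->E->R'->G->plug->G
Char 6 ('H'): step: R->4, L=2; H->plug->H->R->F->L->D->refl->A->L'->D->R'->F->plug->F
Char 7 ('E'): step: R->5, L=2; E->plug->E->R->C->L->B->refl->C->L'->E->R'->G->plug->G
Char 8 ('B'): step: R->6, L=2; B->plug->C->R->F->L->D->refl->A->L'->D->R'->F->plug->F
Char 9 ('F'): step: R->7, L=2; F->plug->F->R->G->L->G->refl->F->L'->B->R'->A->plug->A

A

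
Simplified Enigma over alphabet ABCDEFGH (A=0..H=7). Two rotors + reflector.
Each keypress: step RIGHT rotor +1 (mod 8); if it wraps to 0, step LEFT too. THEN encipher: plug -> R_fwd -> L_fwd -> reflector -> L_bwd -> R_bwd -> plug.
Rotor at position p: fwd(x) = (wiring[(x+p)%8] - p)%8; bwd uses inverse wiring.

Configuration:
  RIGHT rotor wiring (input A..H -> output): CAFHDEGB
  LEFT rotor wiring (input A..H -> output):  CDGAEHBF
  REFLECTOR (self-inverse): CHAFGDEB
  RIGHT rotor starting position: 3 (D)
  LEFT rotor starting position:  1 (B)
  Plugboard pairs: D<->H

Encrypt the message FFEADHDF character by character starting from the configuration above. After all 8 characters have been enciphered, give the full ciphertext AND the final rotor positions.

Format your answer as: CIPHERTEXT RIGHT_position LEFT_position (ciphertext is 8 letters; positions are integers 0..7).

Char 1 ('F'): step: R->4, L=1; F->plug->F->R->E->L->G->refl->E->L'->G->R'->E->plug->E
Char 2 ('F'): step: R->5, L=1; F->plug->F->R->A->L->C->refl->A->L'->F->R'->D->plug->H
Char 3 ('E'): step: R->6, L=1; E->plug->E->R->H->L->B->refl->H->L'->C->R'->D->plug->H
Char 4 ('A'): step: R->7, L=1; A->plug->A->R->C->L->H->refl->B->L'->H->R'->H->plug->D
Char 5 ('D'): step: R->0, L->2 (L advanced); D->plug->H->R->B->L->G->refl->E->L'->A->R'->B->plug->B
Char 6 ('H'): step: R->1, L=2; H->plug->D->R->C->L->C->refl->A->L'->G->R'->C->plug->C
Char 7 ('D'): step: R->2, L=2; D->plug->H->R->G->L->A->refl->C->L'->C->R'->D->plug->H
Char 8 ('F'): step: R->3, L=2; F->plug->F->R->H->L->B->refl->H->L'->E->R'->A->plug->A
Final: ciphertext=EHHDBCHA, RIGHT=3, LEFT=2

Answer: EHHDBCHA 3 2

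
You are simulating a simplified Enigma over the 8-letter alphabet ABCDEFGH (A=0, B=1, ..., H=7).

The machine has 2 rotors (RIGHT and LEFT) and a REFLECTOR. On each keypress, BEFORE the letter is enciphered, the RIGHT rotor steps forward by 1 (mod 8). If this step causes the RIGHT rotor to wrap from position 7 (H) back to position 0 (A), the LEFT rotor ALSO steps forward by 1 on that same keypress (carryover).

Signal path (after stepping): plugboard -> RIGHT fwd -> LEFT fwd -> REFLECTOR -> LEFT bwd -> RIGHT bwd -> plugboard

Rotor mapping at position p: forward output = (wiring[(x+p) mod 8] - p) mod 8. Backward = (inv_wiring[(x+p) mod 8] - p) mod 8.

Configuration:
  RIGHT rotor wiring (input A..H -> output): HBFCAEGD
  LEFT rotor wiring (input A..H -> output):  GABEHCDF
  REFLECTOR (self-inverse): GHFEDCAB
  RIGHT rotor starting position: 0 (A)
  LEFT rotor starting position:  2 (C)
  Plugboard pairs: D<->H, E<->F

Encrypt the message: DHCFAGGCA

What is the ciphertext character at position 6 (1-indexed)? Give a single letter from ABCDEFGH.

Char 1 ('D'): step: R->1, L=2; D->plug->H->R->G->L->E->refl->D->L'->F->R'->F->plug->E
Char 2 ('H'): step: R->2, L=2; H->plug->D->R->C->L->F->refl->C->L'->B->R'->F->plug->E
Char 3 ('C'): step: R->3, L=2; C->plug->C->R->B->L->C->refl->F->L'->C->R'->H->plug->D
Char 4 ('F'): step: R->4, L=2; F->plug->E->R->D->L->A->refl->G->L'->H->R'->D->plug->H
Char 5 ('A'): step: R->5, L=2; A->plug->A->R->H->L->G->refl->A->L'->D->R'->H->plug->D
Char 6 ('G'): step: R->6, L=2; G->plug->G->R->C->L->F->refl->C->L'->B->R'->C->plug->C

C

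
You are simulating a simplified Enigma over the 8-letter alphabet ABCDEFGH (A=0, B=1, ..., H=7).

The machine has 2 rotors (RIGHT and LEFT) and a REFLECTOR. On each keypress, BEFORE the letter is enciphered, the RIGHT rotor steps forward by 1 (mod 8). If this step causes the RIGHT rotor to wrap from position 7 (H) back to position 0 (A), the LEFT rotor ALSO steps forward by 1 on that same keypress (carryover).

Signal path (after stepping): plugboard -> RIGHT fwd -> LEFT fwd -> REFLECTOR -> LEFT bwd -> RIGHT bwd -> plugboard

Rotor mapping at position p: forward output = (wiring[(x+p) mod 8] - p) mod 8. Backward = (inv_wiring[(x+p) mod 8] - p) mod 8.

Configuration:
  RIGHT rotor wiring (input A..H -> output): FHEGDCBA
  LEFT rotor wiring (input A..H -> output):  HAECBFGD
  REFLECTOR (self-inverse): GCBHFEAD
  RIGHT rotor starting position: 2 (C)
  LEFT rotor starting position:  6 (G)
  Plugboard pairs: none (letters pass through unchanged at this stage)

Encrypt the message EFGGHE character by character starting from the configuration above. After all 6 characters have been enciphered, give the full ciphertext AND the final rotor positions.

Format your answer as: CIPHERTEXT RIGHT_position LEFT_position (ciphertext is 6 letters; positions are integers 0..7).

Char 1 ('E'): step: R->3, L=6; E->plug->E->R->F->L->E->refl->F->L'->B->R'->H->plug->H
Char 2 ('F'): step: R->4, L=6; F->plug->F->R->D->L->C->refl->B->L'->C->R'->H->plug->H
Char 3 ('G'): step: R->5, L=6; G->plug->G->R->B->L->F->refl->E->L'->F->R'->A->plug->A
Char 4 ('G'): step: R->6, L=6; G->plug->G->R->F->L->E->refl->F->L'->B->R'->D->plug->D
Char 5 ('H'): step: R->7, L=6; H->plug->H->R->C->L->B->refl->C->L'->D->R'->G->plug->G
Char 6 ('E'): step: R->0, L->7 (L advanced); E->plug->E->R->D->L->F->refl->E->L'->A->R'->H->plug->H
Final: ciphertext=HHADGH, RIGHT=0, LEFT=7

Answer: HHADGH 0 7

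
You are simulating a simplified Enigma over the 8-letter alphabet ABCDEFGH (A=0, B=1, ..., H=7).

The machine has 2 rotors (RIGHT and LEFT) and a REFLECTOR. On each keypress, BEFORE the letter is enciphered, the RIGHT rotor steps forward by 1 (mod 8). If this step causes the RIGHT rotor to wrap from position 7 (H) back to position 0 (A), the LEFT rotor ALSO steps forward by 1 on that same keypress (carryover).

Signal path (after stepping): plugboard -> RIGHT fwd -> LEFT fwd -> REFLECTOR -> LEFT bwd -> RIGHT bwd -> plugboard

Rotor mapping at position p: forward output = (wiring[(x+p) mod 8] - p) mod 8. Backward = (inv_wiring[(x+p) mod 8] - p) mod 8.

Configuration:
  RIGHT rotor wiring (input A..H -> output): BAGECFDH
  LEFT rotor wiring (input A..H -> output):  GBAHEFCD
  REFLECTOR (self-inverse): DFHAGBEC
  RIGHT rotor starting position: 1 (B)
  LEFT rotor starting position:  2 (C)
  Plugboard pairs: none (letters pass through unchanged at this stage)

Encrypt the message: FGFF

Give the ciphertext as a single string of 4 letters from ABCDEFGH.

Answer: EADH

Derivation:
Char 1 ('F'): step: R->2, L=2; F->plug->F->R->F->L->B->refl->F->L'->B->R'->E->plug->E
Char 2 ('G'): step: R->3, L=2; G->plug->G->R->F->L->B->refl->F->L'->B->R'->A->plug->A
Char 3 ('F'): step: R->4, L=2; F->plug->F->R->E->L->A->refl->D->L'->D->R'->D->plug->D
Char 4 ('F'): step: R->5, L=2; F->plug->F->R->B->L->F->refl->B->L'->F->R'->H->plug->H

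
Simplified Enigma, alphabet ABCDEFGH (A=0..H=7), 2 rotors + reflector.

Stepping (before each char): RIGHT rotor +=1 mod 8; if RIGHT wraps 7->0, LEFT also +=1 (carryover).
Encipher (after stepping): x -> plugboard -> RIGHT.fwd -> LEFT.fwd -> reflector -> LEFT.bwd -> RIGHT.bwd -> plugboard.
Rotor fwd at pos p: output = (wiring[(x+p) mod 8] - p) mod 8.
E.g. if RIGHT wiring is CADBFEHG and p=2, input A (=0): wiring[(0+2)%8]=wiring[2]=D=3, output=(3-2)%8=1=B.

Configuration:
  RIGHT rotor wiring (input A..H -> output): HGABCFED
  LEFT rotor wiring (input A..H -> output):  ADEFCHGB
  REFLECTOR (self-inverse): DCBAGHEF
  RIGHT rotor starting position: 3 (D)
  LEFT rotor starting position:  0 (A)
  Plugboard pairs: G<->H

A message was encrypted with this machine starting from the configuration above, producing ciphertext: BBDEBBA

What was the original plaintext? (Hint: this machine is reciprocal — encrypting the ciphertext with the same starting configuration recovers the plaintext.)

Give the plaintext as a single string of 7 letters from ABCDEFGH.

Answer: CHCHDAF

Derivation:
Char 1 ('B'): step: R->4, L=0; B->plug->B->R->B->L->D->refl->A->L'->A->R'->C->plug->C
Char 2 ('B'): step: R->5, L=0; B->plug->B->R->H->L->B->refl->C->L'->E->R'->G->plug->H
Char 3 ('D'): step: R->6, L=0; D->plug->D->R->A->L->A->refl->D->L'->B->R'->C->plug->C
Char 4 ('E'): step: R->7, L=0; E->plug->E->R->C->L->E->refl->G->L'->G->R'->G->plug->H
Char 5 ('B'): step: R->0, L->1 (L advanced); B->plug->B->R->G->L->A->refl->D->L'->B->R'->D->plug->D
Char 6 ('B'): step: R->1, L=1; B->plug->B->R->H->L->H->refl->F->L'->F->R'->A->plug->A
Char 7 ('A'): step: R->2, L=1; A->plug->A->R->G->L->A->refl->D->L'->B->R'->F->plug->F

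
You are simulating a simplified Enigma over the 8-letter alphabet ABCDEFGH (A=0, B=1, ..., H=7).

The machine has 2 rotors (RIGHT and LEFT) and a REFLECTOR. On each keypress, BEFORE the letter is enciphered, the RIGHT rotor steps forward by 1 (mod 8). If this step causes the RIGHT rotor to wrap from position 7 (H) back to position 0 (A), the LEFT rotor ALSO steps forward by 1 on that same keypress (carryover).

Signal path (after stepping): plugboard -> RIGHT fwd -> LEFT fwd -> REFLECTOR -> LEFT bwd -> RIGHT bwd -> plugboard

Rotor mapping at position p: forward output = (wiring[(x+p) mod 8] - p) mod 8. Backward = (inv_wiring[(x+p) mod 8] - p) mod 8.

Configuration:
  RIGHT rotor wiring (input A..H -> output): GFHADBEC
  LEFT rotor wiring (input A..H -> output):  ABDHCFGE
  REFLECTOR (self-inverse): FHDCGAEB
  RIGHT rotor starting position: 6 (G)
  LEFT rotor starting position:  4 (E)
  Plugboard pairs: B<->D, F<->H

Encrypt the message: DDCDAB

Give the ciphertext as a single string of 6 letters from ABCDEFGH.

Char 1 ('D'): step: R->7, L=4; D->plug->B->R->H->L->D->refl->C->L'->C->R'->G->plug->G
Char 2 ('D'): step: R->0, L->5 (L advanced); D->plug->B->R->F->L->G->refl->E->L'->E->R'->G->plug->G
Char 3 ('C'): step: R->1, L=5; C->plug->C->R->H->L->F->refl->A->L'->A->R'->E->plug->E
Char 4 ('D'): step: R->2, L=5; D->plug->B->R->G->L->C->refl->D->L'->D->R'->H->plug->F
Char 5 ('A'): step: R->3, L=5; A->plug->A->R->F->L->G->refl->E->L'->E->R'->H->plug->F
Char 6 ('B'): step: R->4, L=5; B->plug->D->R->G->L->C->refl->D->L'->D->R'->G->plug->G

Answer: GGEFFG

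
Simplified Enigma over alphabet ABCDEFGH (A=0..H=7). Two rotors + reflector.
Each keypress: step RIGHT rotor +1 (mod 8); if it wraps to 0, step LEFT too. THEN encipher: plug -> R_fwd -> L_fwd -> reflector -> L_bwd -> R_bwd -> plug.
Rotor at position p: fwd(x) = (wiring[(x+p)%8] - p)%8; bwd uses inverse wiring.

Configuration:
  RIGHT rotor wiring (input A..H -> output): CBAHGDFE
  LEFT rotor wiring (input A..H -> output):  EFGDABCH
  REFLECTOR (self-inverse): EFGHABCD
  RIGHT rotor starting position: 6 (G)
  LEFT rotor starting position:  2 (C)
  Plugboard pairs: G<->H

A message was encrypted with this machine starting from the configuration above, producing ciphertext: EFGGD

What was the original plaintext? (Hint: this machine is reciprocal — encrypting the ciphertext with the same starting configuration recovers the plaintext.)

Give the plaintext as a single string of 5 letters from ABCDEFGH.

Char 1 ('E'): step: R->7, L=2; E->plug->E->R->A->L->E->refl->A->L'->E->R'->G->plug->H
Char 2 ('F'): step: R->0, L->3 (L advanced); F->plug->F->R->D->L->H->refl->D->L'->H->R'->D->plug->D
Char 3 ('G'): step: R->1, L=3; G->plug->H->R->B->L->F->refl->B->L'->F->R'->D->plug->D
Char 4 ('G'): step: R->2, L=3; G->plug->H->R->H->L->D->refl->H->L'->D->R'->E->plug->E
Char 5 ('D'): step: R->3, L=3; D->plug->D->R->C->L->G->refl->C->L'->G->R'->G->plug->H

Answer: HDDEH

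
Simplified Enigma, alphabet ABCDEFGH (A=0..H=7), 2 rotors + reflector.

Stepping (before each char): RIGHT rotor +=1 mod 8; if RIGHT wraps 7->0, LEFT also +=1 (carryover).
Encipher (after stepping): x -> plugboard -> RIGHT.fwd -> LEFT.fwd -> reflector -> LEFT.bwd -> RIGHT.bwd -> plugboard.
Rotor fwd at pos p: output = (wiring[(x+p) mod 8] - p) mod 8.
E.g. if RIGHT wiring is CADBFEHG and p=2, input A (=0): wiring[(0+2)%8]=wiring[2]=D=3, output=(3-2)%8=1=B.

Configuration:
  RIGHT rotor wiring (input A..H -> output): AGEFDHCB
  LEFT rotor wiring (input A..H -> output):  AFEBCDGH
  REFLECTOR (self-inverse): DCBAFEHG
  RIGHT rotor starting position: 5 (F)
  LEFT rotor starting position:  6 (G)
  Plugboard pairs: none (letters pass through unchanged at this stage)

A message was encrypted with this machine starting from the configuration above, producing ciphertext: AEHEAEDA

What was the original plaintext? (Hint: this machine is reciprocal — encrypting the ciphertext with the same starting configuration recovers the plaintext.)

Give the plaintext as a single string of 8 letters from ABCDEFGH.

Char 1 ('A'): step: R->6, L=6; A->plug->A->R->E->L->G->refl->H->L'->D->R'->B->plug->B
Char 2 ('E'): step: R->7, L=6; E->plug->E->R->G->L->E->refl->F->L'->H->R'->C->plug->C
Char 3 ('H'): step: R->0, L->7 (L advanced); H->plug->H->R->B->L->B->refl->C->L'->E->R'->C->plug->C
Char 4 ('E'): step: R->1, L=7; E->plug->E->R->G->L->E->refl->F->L'->D->R'->B->plug->B
Char 5 ('A'): step: R->2, L=7; A->plug->A->R->C->L->G->refl->H->L'->H->R'->F->plug->F
Char 6 ('E'): step: R->3, L=7; E->plug->E->R->G->L->E->refl->F->L'->D->R'->G->plug->G
Char 7 ('D'): step: R->4, L=7; D->plug->D->R->F->L->D->refl->A->L'->A->R'->G->plug->G
Char 8 ('A'): step: R->5, L=7; A->plug->A->R->C->L->G->refl->H->L'->H->R'->F->plug->F

Answer: BCCBFGGF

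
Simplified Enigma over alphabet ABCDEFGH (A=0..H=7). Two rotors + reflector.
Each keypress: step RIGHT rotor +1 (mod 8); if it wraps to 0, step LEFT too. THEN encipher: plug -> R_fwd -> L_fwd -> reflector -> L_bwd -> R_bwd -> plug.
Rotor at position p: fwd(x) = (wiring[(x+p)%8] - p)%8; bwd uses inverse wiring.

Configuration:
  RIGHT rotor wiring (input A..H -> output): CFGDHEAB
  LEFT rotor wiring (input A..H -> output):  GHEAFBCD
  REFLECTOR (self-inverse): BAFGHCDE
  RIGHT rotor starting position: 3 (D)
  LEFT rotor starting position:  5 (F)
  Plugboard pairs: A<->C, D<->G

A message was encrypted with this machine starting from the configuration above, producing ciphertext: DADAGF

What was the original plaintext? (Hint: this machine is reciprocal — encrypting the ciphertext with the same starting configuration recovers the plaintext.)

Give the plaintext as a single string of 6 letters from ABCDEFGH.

Char 1 ('D'): step: R->4, L=5; D->plug->G->R->C->L->G->refl->D->L'->G->R'->E->plug->E
Char 2 ('A'): step: R->5, L=5; A->plug->C->R->E->L->C->refl->F->L'->B->R'->F->plug->F
Char 3 ('D'): step: R->6, L=5; D->plug->G->R->B->L->F->refl->C->L'->E->R'->C->plug->A
Char 4 ('A'): step: R->7, L=5; A->plug->C->R->G->L->D->refl->G->L'->C->R'->A->plug->C
Char 5 ('G'): step: R->0, L->6 (L advanced); G->plug->D->R->D->L->B->refl->A->L'->C->R'->A->plug->C
Char 6 ('F'): step: R->1, L=6; F->plug->F->R->H->L->D->refl->G->L'->E->R'->A->plug->C

Answer: EFACCC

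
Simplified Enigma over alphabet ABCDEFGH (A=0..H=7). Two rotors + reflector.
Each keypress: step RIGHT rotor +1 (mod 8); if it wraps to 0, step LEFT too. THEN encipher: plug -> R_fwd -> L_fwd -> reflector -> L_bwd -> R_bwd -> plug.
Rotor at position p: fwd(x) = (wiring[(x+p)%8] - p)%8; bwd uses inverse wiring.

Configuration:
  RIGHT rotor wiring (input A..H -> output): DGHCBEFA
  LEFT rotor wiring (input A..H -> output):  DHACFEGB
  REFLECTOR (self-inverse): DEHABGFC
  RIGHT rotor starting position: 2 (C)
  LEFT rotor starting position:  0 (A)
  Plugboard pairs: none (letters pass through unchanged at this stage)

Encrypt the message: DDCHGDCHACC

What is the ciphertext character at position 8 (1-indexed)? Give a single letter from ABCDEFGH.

Char 1 ('D'): step: R->3, L=0; D->plug->D->R->C->L->A->refl->D->L'->A->R'->F->plug->F
Char 2 ('D'): step: R->4, L=0; D->plug->D->R->E->L->F->refl->G->L'->G->R'->H->plug->H
Char 3 ('C'): step: R->5, L=0; C->plug->C->R->D->L->C->refl->H->L'->B->R'->E->plug->E
Char 4 ('H'): step: R->6, L=0; H->plug->H->R->G->L->G->refl->F->L'->E->R'->F->plug->F
Char 5 ('G'): step: R->7, L=0; G->plug->G->R->F->L->E->refl->B->L'->H->R'->C->plug->C
Char 6 ('D'): step: R->0, L->1 (L advanced); D->plug->D->R->C->L->B->refl->E->L'->D->R'->A->plug->A
Char 7 ('C'): step: R->1, L=1; C->plug->C->R->B->L->H->refl->C->L'->H->R'->G->plug->G
Char 8 ('H'): step: R->2, L=1; H->plug->H->R->E->L->D->refl->A->L'->G->R'->F->plug->F

F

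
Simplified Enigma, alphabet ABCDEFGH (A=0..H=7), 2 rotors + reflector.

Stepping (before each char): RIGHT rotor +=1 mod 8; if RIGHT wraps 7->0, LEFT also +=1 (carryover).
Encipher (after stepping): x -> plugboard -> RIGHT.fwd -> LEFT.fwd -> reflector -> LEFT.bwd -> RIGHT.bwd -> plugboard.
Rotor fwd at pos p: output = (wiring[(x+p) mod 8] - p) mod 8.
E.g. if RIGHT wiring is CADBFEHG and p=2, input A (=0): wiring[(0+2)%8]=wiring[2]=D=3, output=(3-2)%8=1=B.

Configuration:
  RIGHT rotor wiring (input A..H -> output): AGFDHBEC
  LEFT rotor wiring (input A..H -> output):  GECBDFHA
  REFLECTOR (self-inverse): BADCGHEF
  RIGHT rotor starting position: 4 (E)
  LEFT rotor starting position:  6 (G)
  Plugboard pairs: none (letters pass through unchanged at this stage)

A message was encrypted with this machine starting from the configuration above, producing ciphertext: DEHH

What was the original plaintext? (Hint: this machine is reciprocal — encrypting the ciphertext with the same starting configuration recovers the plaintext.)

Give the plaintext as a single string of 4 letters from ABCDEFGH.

Answer: AABF

Derivation:
Char 1 ('D'): step: R->5, L=6; D->plug->D->R->D->L->G->refl->E->L'->E->R'->A->plug->A
Char 2 ('E'): step: R->6, L=6; E->plug->E->R->H->L->H->refl->F->L'->G->R'->A->plug->A
Char 3 ('H'): step: R->7, L=6; H->plug->H->R->F->L->D->refl->C->L'->B->R'->B->plug->B
Char 4 ('H'): step: R->0, L->7 (L advanced); H->plug->H->R->C->L->F->refl->H->L'->B->R'->F->plug->F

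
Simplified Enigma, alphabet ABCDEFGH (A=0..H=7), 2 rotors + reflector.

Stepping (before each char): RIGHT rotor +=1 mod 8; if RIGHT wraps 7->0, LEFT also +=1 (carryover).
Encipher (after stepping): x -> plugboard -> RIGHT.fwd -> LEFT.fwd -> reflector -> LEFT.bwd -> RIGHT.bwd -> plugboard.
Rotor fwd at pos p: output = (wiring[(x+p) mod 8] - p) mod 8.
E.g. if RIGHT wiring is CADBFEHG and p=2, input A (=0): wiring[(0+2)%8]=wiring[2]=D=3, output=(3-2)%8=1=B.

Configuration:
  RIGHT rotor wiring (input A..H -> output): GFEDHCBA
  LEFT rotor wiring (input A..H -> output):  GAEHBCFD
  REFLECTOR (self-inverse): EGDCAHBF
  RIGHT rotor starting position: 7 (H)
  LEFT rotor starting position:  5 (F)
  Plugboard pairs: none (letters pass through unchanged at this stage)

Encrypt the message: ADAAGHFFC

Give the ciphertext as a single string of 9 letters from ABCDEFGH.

Char 1 ('A'): step: R->0, L->6 (L advanced); A->plug->A->R->G->L->D->refl->C->L'->D->R'->D->plug->D
Char 2 ('D'): step: R->1, L=6; D->plug->D->R->G->L->D->refl->C->L'->D->R'->B->plug->B
Char 3 ('A'): step: R->2, L=6; A->plug->A->R->C->L->A->refl->E->L'->H->R'->E->plug->E
Char 4 ('A'): step: R->3, L=6; A->plug->A->R->A->L->H->refl->F->L'->B->R'->H->plug->H
Char 5 ('G'): step: R->4, L=6; G->plug->G->R->A->L->H->refl->F->L'->B->R'->F->plug->F
Char 6 ('H'): step: R->5, L=6; H->plug->H->R->C->L->A->refl->E->L'->H->R'->F->plug->F
Char 7 ('F'): step: R->6, L=6; F->plug->F->R->F->L->B->refl->G->L'->E->R'->H->plug->H
Char 8 ('F'): step: R->7, L=6; F->plug->F->R->A->L->H->refl->F->L'->B->R'->A->plug->A
Char 9 ('C'): step: R->0, L->7 (L advanced); C->plug->C->R->E->L->A->refl->E->L'->A->R'->H->plug->H

Answer: DBEHFFHAH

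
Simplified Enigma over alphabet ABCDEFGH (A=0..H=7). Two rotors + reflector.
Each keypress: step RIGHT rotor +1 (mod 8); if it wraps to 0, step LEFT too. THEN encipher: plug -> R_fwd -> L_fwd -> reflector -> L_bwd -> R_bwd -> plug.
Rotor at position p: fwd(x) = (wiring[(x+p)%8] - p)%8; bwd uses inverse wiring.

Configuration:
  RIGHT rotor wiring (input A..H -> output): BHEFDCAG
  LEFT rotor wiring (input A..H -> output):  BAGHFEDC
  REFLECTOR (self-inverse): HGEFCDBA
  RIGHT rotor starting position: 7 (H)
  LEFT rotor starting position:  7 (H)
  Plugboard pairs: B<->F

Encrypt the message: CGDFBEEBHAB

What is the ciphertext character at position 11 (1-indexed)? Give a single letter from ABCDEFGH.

Char 1 ('C'): step: R->0, L->0 (L advanced); C->plug->C->R->E->L->F->refl->D->L'->G->R'->H->plug->H
Char 2 ('G'): step: R->1, L=0; G->plug->G->R->F->L->E->refl->C->L'->H->R'->F->plug->B
Char 3 ('D'): step: R->2, L=0; D->plug->D->R->A->L->B->refl->G->L'->C->R'->A->plug->A
Char 4 ('F'): step: R->3, L=0; F->plug->B->R->A->L->B->refl->G->L'->C->R'->A->plug->A
Char 5 ('B'): step: R->4, L=0; B->plug->F->R->D->L->H->refl->A->L'->B->R'->H->plug->H
Char 6 ('E'): step: R->5, L=0; E->plug->E->R->C->L->G->refl->B->L'->A->R'->G->plug->G
Char 7 ('E'): step: R->6, L=0; E->plug->E->R->G->L->D->refl->F->L'->E->R'->H->plug->H
Char 8 ('B'): step: R->7, L=0; B->plug->F->R->E->L->F->refl->D->L'->G->R'->E->plug->E
Char 9 ('H'): step: R->0, L->1 (L advanced); H->plug->H->R->G->L->B->refl->G->L'->C->R'->F->plug->B
Char 10 ('A'): step: R->1, L=1; A->plug->A->R->G->L->B->refl->G->L'->C->R'->D->plug->D
Char 11 ('B'): step: R->2, L=1; B->plug->F->R->E->L->D->refl->F->L'->B->R'->C->plug->C

C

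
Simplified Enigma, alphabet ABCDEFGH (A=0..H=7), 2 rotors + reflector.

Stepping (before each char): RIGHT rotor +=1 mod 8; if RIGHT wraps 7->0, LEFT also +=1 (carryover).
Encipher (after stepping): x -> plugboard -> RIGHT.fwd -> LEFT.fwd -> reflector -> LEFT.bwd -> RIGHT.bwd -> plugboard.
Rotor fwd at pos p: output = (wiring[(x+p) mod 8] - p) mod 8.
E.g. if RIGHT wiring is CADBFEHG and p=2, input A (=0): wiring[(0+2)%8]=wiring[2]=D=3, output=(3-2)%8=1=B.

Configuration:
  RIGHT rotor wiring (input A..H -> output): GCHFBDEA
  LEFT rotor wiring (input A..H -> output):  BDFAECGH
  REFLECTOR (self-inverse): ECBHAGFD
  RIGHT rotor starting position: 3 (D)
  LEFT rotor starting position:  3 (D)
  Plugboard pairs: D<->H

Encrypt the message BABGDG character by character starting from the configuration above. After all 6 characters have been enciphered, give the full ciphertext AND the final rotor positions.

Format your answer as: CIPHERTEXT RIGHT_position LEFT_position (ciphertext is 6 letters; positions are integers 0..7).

Answer: DDGECH 1 4

Derivation:
Char 1 ('B'): step: R->4, L=3; B->plug->B->R->H->L->C->refl->B->L'->B->R'->H->plug->D
Char 2 ('A'): step: R->5, L=3; A->plug->A->R->G->L->A->refl->E->L'->E->R'->H->plug->D
Char 3 ('B'): step: R->6, L=3; B->plug->B->R->C->L->H->refl->D->L'->D->R'->G->plug->G
Char 4 ('G'): step: R->7, L=3; G->plug->G->R->E->L->E->refl->A->L'->G->R'->E->plug->E
Char 5 ('D'): step: R->0, L->4 (L advanced); D->plug->H->R->A->L->A->refl->E->L'->H->R'->C->plug->C
Char 6 ('G'): step: R->1, L=4; G->plug->G->R->H->L->E->refl->A->L'->A->R'->D->plug->H
Final: ciphertext=DDGECH, RIGHT=1, LEFT=4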